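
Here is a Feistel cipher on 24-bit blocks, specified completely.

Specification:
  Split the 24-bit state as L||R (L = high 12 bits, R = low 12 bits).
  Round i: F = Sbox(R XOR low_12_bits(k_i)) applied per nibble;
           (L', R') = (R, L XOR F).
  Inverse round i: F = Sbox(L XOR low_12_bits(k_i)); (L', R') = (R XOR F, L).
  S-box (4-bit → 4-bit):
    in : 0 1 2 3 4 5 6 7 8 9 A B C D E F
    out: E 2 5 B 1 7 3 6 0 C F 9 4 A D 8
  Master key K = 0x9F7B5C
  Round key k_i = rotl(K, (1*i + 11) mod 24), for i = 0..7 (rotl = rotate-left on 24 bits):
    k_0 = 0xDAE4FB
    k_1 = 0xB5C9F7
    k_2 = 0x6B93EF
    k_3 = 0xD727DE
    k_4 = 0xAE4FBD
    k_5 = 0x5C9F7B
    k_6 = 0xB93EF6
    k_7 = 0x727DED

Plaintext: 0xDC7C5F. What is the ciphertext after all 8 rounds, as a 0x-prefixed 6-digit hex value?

s_0 = plaintext = 0xDC7C5F
s_1 = Round(s_0, k_0) = 0xC5FD36
s_2 = Round(s_1, k_1) = 0xD36D1D
s_3 = Round(s_2, k_2) = 0xD1D0B3
s_4 = Round(s_3, k_3) = 0x0B3B27
s_5 = Round(s_4, k_4) = 0xB2717C
s_6 = Round(s_5, k_5) = 0x17C6C1
s_7 = Round(s_6, k_6) = 0x6C11CA
s_8 = Round(s_7, k_7) = 0x1CA297

0x1CA297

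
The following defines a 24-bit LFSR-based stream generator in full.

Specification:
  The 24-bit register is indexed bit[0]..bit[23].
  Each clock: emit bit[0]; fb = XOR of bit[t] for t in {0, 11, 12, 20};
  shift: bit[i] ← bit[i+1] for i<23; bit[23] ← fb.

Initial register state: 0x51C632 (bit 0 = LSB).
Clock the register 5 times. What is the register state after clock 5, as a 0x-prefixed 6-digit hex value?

0x1A8E31

reg_0 = 0x51C632
clock 1: out=0, reg = 0xA8E319
clock 2: out=1, reg = 0xD4718C
clock 3: out=0, reg = 0x6A38C6
clock 4: out=0, reg = 0x351C63
clock 5: out=1, reg = 0x1A8E31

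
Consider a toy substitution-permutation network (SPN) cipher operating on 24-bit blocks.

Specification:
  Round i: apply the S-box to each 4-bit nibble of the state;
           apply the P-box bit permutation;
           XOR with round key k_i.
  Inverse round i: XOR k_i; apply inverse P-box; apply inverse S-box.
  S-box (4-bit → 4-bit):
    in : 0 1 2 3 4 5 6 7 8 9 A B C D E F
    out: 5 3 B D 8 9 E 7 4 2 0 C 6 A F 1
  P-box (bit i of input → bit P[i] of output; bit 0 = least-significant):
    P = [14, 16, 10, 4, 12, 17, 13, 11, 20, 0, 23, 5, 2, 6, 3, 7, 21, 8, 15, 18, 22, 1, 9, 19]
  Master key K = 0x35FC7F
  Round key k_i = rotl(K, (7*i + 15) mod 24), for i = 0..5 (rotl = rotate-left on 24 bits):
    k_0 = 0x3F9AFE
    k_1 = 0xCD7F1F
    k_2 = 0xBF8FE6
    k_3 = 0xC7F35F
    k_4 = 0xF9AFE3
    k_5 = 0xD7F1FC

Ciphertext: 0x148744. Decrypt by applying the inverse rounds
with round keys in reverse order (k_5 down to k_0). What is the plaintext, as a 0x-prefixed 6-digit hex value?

s_0 = ciphertext = 0x148744
s_1 = InvRound(s_0, k_5) = 0x0ABB7E
s_2 = InvRound(s_1, k_4) = 0xFF3716
s_3 = InvRound(s_2, k_3) = 0x40C1A0
s_4 = InvRound(s_3, k_2) = 0xE510D7
s_5 = InvRound(s_4, k_1) = 0xB16AB0
s_6 = InvRound(s_5, k_0) = 0xDB787F

0xDB787F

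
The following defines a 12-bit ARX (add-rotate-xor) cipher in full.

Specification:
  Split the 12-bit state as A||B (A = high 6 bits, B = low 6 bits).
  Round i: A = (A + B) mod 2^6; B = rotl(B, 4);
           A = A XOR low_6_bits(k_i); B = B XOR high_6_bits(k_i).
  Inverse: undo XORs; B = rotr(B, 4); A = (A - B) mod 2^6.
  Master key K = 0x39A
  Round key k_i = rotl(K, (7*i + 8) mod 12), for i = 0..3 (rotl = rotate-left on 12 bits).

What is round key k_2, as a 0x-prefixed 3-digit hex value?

0x8E6

K = 0x39A
k_0 = rotl(K, (7*0+8) mod 12) = rotl(K, 8) = 0xA39
k_1 = rotl(K, (7*1+8) mod 12) = rotl(K, 3) = 0xCD1
k_2 = rotl(K, (7*2+8) mod 12) = rotl(K, 10) = 0x8E6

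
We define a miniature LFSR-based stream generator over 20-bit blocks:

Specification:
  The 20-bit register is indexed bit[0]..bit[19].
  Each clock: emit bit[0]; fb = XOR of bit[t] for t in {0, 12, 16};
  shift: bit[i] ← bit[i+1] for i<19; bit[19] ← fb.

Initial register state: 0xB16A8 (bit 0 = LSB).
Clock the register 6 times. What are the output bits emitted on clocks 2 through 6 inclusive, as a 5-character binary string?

00101

reg_0 = 0xB16A8
clock 1: out=0, reg = 0x58B54
clock 2: out=0, reg = 0xAC5AA
clock 3: out=0, reg = 0x562D5
clock 4: out=1, reg = 0x2B16A
clock 5: out=0, reg = 0x958B5
clock 6: out=1, reg = 0xCAC5A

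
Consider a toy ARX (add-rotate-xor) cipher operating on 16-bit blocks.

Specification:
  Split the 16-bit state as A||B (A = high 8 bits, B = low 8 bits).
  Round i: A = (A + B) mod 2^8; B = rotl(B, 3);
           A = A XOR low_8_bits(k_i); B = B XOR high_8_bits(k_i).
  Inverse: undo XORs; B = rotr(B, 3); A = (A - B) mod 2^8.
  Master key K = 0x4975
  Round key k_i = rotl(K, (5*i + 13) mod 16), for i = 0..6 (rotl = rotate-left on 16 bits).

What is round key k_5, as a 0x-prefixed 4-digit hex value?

K = 0x4975
k_0 = rotl(K, (5*0+13) mod 16) = rotl(K, 13) = 0xA92E
k_1 = rotl(K, (5*1+13) mod 16) = rotl(K, 2) = 0x25D5
k_2 = rotl(K, (5*2+13) mod 16) = rotl(K, 7) = 0xBAA4
k_3 = rotl(K, (5*3+13) mod 16) = rotl(K, 12) = 0x5497
k_4 = rotl(K, (5*4+13) mod 16) = rotl(K, 1) = 0x92EA
k_5 = rotl(K, (5*5+13) mod 16) = rotl(K, 6) = 0x5D52

0x5D52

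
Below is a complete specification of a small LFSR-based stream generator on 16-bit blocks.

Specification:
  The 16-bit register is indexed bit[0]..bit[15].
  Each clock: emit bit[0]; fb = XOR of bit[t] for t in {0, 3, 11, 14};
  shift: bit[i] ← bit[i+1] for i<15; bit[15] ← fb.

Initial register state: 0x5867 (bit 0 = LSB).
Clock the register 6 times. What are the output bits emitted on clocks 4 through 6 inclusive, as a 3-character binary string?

001

reg_0 = 0x5867
clock 1: out=1, reg = 0xAC33
clock 2: out=1, reg = 0x5619
clock 3: out=1, reg = 0xAB0C
clock 4: out=0, reg = 0x5586
clock 5: out=0, reg = 0xAAC3
clock 6: out=1, reg = 0x5561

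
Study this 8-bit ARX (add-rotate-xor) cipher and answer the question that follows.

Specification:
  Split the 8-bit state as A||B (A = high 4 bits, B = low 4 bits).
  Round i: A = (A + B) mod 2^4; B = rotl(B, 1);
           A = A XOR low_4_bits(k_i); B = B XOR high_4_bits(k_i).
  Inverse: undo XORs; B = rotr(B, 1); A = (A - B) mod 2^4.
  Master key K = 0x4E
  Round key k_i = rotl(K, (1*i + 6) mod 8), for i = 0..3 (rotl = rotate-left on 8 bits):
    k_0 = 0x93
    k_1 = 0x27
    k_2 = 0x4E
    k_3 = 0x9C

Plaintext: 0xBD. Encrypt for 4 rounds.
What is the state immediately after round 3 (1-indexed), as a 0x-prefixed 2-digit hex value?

0xE8

s_0 = plaintext = 0xBD
s_1 = Round(s_0, k_0) = 0xB2
s_2 = Round(s_1, k_1) = 0xA6
s_3 = Round(s_2, k_2) = 0xE8
s_4 = Round(s_3, k_3) = 0xA8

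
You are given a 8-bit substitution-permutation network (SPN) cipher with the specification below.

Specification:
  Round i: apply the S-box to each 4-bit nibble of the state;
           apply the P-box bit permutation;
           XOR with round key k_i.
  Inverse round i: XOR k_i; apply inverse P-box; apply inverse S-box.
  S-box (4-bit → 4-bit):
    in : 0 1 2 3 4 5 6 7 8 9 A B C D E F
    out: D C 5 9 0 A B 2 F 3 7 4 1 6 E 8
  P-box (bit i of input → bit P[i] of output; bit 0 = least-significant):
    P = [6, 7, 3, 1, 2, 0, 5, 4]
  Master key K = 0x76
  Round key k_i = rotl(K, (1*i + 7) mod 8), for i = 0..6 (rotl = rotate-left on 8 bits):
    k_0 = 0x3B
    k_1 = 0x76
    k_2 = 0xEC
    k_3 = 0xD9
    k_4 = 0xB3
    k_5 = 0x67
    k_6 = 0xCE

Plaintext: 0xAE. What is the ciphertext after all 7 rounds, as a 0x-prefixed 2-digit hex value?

s_0 = plaintext = 0xAE
s_1 = Round(s_0, k_0) = 0x94
s_2 = Round(s_1, k_1) = 0x73
s_3 = Round(s_2, k_2) = 0xAF
s_4 = Round(s_3, k_3) = 0xFE
s_5 = Round(s_4, k_4) = 0x29
s_6 = Round(s_5, k_5) = 0x83
s_7 = Round(s_6, k_6) = 0xB9

0xB9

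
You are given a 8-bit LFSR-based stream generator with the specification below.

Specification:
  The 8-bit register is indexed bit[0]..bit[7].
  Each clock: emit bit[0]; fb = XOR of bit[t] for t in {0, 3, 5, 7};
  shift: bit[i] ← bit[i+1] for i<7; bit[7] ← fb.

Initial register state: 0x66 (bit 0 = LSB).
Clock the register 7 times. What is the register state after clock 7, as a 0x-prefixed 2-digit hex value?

0x5E

reg_0 = 0x66
clock 1: out=0, reg = 0xB3
clock 2: out=1, reg = 0xD9
clock 3: out=1, reg = 0xEC
clock 4: out=0, reg = 0xF6
clock 5: out=0, reg = 0x7B
clock 6: out=1, reg = 0xBD
clock 7: out=1, reg = 0x5E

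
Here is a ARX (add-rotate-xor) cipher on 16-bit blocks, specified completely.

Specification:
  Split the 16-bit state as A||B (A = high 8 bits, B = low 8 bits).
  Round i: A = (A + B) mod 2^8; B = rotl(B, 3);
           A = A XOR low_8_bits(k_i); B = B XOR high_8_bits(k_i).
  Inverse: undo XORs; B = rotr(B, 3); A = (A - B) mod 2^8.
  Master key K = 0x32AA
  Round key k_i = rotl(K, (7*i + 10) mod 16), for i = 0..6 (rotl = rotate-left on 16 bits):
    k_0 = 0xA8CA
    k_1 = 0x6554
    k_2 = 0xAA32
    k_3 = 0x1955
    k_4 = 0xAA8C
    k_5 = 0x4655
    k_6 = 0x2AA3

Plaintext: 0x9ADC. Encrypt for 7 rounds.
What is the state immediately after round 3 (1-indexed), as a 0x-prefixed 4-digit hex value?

s_0 = plaintext = 0x9ADC
s_1 = Round(s_0, k_0) = 0xBC4E
s_2 = Round(s_1, k_1) = 0x5E17
s_3 = Round(s_2, k_2) = 0x4712
s_4 = Round(s_3, k_3) = 0x0C89
s_5 = Round(s_4, k_4) = 0x19E6
s_6 = Round(s_5, k_5) = 0xAA71
s_7 = Round(s_6, k_6) = 0xB8A1

0x4712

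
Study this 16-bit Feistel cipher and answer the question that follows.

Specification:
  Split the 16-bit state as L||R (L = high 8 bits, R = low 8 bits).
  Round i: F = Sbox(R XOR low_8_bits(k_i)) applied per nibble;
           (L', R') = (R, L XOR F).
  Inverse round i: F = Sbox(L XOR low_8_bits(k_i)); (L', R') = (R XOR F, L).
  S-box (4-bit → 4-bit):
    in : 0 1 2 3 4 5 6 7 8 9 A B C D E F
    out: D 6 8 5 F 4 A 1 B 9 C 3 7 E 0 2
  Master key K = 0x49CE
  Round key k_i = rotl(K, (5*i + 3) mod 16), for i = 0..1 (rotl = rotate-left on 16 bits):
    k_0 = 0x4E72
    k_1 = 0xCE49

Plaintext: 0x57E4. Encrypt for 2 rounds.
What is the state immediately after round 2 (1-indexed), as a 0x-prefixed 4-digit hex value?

0xCD5B

s_0 = plaintext = 0x57E4
s_1 = Round(s_0, k_0) = 0xE4CD
s_2 = Round(s_1, k_1) = 0xCD5B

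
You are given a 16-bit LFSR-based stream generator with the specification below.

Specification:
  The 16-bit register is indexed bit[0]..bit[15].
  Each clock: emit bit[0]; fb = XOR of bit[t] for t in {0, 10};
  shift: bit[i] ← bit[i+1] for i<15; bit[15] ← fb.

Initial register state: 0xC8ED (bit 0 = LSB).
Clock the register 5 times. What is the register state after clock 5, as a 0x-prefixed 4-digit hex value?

0xFE47

reg_0 = 0xC8ED
clock 1: out=1, reg = 0xE476
clock 2: out=0, reg = 0xF23B
clock 3: out=1, reg = 0xF91D
clock 4: out=1, reg = 0xFC8E
clock 5: out=0, reg = 0xFE47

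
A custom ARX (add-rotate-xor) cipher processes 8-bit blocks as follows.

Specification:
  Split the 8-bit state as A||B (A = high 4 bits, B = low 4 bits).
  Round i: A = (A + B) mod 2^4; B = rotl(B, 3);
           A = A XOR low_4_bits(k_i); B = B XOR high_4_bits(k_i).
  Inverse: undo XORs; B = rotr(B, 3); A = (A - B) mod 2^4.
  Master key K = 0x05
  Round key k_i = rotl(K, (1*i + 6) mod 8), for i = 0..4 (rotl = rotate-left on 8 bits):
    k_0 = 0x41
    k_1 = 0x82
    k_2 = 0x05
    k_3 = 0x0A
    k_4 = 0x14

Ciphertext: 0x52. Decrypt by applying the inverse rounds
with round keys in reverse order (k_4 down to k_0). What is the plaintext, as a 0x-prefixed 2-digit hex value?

s_0 = ciphertext = 0x52
s_1 = InvRound(s_0, k_4) = 0xB6
s_2 = InvRound(s_1, k_3) = 0x5C
s_3 = InvRound(s_2, k_2) = 0x79
s_4 = InvRound(s_3, k_1) = 0x32
s_5 = InvRound(s_4, k_0) = 0x6C

0x6C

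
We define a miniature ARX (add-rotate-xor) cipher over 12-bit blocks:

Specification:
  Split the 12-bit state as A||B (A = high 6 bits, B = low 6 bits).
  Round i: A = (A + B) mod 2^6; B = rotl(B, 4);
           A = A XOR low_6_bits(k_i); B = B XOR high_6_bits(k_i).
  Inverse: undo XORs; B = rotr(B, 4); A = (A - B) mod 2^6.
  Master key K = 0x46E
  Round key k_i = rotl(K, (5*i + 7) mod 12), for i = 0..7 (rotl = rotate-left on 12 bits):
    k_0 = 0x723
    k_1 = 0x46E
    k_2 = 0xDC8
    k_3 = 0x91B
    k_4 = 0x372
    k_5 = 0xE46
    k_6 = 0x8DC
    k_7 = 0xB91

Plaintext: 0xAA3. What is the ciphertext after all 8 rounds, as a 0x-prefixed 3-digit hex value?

0x7B2

s_0 = plaintext = 0xAA3
s_1 = Round(s_0, k_0) = 0xBA4
s_2 = Round(s_1, k_1) = 0xF18
s_3 = Round(s_2, k_2) = 0x731
s_4 = Round(s_3, k_3) = 0x5B8
s_5 = Round(s_4, k_4) = 0xF03
s_6 = Round(s_5, k_5) = 0xE49
s_7 = Round(s_6, k_6) = 0x7B1
s_8 = Round(s_7, k_7) = 0x7B2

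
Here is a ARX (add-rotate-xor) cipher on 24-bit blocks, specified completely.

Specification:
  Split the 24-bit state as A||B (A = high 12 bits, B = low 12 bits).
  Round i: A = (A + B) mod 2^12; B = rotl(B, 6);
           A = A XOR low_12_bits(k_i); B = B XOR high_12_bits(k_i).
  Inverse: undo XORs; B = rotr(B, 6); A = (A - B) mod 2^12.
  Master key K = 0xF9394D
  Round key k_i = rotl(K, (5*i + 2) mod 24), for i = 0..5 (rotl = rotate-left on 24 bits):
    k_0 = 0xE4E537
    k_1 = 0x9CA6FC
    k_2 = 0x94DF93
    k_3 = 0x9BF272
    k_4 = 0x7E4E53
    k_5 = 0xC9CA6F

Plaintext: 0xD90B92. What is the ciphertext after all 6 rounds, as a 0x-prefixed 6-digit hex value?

s_0 = plaintext = 0xD90B92
s_1 = Round(s_0, k_0) = 0xC15AE0
s_2 = Round(s_1, k_1) = 0x0091E1
s_3 = Round(s_2, k_2) = 0xE7910A
s_4 = Round(s_3, k_3) = 0xDF1B3B
s_5 = Round(s_4, k_4) = 0x77F908
s_6 = Round(s_5, k_5) = 0xAE8EB8

0xAE8EB8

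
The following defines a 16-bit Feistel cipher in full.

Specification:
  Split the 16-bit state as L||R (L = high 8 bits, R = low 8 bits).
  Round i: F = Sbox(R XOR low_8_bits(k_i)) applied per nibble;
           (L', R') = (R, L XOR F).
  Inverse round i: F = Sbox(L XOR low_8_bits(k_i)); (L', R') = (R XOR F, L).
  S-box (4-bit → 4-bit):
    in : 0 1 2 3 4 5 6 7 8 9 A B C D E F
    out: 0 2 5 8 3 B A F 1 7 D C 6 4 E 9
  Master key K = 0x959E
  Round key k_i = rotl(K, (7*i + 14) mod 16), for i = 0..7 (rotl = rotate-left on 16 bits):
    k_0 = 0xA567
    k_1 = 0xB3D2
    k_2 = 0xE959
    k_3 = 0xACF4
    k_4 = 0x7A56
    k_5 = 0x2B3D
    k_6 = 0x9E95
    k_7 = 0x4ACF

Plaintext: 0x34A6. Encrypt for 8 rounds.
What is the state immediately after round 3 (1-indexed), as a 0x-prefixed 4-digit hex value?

s_0 = plaintext = 0x34A6
s_1 = Round(s_0, k_0) = 0xA656
s_2 = Round(s_1, k_1) = 0x56B5
s_3 = Round(s_2, k_2) = 0xB5B0
s_4 = Round(s_3, k_3) = 0xB086
s_5 = Round(s_4, k_4) = 0x86F0
s_6 = Round(s_5, k_5) = 0xF0E2
s_7 = Round(s_6, k_6) = 0xE20F
s_8 = Round(s_7, k_7) = 0x0F82

0xB5B0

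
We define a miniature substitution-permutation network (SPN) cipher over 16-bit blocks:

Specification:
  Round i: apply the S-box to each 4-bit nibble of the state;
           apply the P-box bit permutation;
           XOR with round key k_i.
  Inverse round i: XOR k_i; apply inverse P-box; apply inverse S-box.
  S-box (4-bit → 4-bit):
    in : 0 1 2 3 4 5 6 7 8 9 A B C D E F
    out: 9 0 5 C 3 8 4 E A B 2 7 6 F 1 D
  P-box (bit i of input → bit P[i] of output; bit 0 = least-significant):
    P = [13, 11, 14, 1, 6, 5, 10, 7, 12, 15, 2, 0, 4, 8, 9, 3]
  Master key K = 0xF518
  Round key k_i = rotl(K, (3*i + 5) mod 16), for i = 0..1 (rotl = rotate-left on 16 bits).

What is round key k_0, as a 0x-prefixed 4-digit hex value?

0xA31E

K = 0xF518
k_0 = rotl(K, (3*0+5) mod 16) = rotl(K, 5) = 0xA31E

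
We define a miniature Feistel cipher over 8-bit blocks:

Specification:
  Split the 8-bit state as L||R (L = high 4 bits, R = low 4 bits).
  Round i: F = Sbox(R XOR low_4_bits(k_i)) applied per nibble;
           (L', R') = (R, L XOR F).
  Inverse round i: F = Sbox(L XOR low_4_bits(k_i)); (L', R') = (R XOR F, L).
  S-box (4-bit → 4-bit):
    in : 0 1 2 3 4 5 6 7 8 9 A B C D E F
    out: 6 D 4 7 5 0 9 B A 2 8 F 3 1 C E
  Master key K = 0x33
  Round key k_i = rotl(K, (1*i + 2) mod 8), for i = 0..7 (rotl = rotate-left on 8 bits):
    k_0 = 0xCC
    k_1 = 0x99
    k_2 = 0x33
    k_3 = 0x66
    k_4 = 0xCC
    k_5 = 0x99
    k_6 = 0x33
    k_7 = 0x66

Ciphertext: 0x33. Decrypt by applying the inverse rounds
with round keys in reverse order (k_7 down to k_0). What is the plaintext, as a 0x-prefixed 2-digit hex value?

0x38

s_0 = ciphertext = 0x33
s_1 = InvRound(s_0, k_7) = 0x33
s_2 = InvRound(s_1, k_6) = 0x53
s_3 = InvRound(s_2, k_5) = 0x05
s_4 = InvRound(s_3, k_4) = 0x60
s_5 = InvRound(s_4, k_3) = 0x66
s_6 = InvRound(s_5, k_2) = 0x66
s_7 = InvRound(s_6, k_1) = 0x86
s_8 = InvRound(s_7, k_0) = 0x38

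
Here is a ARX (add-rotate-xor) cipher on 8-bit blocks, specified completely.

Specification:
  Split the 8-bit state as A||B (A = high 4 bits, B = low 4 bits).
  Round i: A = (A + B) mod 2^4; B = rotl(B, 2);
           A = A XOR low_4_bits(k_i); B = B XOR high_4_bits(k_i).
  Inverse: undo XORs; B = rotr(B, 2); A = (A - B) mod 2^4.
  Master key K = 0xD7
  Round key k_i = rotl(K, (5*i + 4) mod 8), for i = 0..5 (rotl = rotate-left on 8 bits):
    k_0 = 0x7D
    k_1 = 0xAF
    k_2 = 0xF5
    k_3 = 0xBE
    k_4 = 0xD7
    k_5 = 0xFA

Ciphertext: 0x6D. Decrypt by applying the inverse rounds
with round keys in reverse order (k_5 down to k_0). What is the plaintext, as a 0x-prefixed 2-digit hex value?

s_0 = ciphertext = 0x6D
s_1 = InvRound(s_0, k_5) = 0x48
s_2 = InvRound(s_1, k_4) = 0xE5
s_3 = InvRound(s_2, k_3) = 0x5B
s_4 = InvRound(s_3, k_2) = 0xF1
s_5 = InvRound(s_4, k_1) = 0x2E
s_6 = InvRound(s_5, k_0) = 0x96

0x96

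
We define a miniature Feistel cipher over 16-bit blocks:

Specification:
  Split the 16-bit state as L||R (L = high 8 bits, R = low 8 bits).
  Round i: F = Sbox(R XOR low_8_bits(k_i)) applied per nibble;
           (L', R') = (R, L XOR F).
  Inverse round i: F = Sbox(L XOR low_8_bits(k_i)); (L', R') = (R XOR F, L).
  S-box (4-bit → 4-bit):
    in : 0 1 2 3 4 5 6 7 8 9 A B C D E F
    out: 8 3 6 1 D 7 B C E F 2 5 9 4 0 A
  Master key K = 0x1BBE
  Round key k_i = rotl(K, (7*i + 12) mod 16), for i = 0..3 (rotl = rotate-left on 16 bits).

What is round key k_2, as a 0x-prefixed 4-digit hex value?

K = 0x1BBE
k_0 = rotl(K, (7*0+12) mod 16) = rotl(K, 12) = 0xE1BB
k_1 = rotl(K, (7*1+12) mod 16) = rotl(K, 3) = 0xDDF0
k_2 = rotl(K, (7*2+12) mod 16) = rotl(K, 10) = 0xF86E

0xF86E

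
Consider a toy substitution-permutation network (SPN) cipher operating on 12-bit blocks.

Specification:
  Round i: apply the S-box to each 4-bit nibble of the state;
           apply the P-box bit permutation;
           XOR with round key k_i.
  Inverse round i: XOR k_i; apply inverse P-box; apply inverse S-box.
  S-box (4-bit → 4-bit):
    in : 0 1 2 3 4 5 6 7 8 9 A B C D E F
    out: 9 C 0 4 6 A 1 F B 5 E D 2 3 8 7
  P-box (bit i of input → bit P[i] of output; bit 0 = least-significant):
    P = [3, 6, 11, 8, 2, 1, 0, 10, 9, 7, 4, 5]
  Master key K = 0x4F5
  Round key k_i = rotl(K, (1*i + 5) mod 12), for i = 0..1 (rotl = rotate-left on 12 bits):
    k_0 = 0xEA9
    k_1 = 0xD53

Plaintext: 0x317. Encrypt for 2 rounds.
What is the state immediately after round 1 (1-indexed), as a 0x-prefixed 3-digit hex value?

s_0 = plaintext = 0x317
s_1 = Round(s_0, k_0) = 0x3F0
s_2 = Round(s_1, k_1) = 0xC4C

0x3F0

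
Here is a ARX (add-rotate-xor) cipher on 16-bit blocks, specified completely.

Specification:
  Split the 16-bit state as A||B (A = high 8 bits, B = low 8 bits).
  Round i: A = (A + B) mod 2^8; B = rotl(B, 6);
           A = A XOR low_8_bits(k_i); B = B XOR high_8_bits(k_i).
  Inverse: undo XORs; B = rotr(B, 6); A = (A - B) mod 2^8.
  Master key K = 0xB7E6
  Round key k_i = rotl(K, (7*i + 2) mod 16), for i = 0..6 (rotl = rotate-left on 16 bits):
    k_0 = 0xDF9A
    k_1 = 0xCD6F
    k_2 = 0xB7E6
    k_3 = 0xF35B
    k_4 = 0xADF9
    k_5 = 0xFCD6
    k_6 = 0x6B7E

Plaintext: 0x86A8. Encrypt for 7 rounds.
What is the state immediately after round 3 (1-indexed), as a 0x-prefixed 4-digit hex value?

0x909B

s_0 = plaintext = 0x86A8
s_1 = Round(s_0, k_0) = 0xB4F5
s_2 = Round(s_1, k_1) = 0xC6B0
s_3 = Round(s_2, k_2) = 0x909B
s_4 = Round(s_3, k_3) = 0x7015
s_5 = Round(s_4, k_4) = 0x7CE8
s_6 = Round(s_5, k_5) = 0xB2C6
s_7 = Round(s_6, k_6) = 0x06DA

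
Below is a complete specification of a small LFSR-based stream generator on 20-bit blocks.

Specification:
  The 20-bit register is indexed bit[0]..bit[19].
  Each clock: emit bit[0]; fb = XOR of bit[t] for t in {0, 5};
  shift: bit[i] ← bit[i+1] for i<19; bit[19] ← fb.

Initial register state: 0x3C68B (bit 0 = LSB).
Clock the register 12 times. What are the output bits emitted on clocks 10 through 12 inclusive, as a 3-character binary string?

reg_0 = 0x3C68B
clock 1: out=1, reg = 0x9E345
clock 2: out=1, reg = 0xCF1A2
clock 3: out=0, reg = 0xE78D1
clock 4: out=1, reg = 0xF3C68
clock 5: out=0, reg = 0xF9E34
clock 6: out=0, reg = 0xFCF1A
clock 7: out=0, reg = 0x7E78D
clock 8: out=1, reg = 0xBF3C6
clock 9: out=0, reg = 0x5F9E3
clock 10: out=1, reg = 0x2FCF1
clock 11: out=1, reg = 0x17E78
clock 12: out=0, reg = 0x8BF3C

110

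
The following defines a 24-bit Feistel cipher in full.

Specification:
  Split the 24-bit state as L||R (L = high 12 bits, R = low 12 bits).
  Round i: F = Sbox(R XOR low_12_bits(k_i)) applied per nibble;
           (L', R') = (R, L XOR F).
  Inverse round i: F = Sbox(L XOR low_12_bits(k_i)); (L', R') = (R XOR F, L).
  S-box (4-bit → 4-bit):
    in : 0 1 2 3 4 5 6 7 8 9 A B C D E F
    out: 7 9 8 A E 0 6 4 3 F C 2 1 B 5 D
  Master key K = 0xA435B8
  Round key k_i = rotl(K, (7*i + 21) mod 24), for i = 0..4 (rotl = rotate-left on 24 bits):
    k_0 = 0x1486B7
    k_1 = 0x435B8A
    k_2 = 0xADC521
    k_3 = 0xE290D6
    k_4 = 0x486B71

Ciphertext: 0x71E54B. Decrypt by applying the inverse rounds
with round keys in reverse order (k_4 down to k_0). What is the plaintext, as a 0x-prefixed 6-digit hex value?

0x9BFC14

s_0 = ciphertext = 0x71E54B
s_1 = InvRound(s_0, k_4) = 0x42671E
s_2 = InvRound(s_1, k_3) = 0x9C9426
s_3 = InvRound(s_2, k_2) = 0x5759C9
s_4 = InvRound(s_3, k_1) = 0xC14575
s_5 = InvRound(s_4, k_0) = 0x9BFC14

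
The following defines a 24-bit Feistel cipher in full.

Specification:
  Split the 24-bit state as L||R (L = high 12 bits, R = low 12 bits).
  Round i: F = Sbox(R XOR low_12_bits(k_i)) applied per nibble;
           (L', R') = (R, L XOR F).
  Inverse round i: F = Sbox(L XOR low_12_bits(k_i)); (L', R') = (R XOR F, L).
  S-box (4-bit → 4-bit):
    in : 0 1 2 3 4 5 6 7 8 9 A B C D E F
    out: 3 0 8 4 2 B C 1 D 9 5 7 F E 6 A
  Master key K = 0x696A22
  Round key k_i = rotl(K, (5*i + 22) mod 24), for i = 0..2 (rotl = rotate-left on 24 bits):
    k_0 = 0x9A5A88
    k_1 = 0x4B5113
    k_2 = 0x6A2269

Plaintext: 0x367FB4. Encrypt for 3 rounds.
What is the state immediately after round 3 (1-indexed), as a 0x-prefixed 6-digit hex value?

s_0 = plaintext = 0x367FB4
s_1 = Round(s_0, k_0) = 0xFB4828
s_2 = Round(s_1, k_1) = 0x8286F3
s_3 = Round(s_2, k_2) = 0x6F3ABD

0x6F3ABD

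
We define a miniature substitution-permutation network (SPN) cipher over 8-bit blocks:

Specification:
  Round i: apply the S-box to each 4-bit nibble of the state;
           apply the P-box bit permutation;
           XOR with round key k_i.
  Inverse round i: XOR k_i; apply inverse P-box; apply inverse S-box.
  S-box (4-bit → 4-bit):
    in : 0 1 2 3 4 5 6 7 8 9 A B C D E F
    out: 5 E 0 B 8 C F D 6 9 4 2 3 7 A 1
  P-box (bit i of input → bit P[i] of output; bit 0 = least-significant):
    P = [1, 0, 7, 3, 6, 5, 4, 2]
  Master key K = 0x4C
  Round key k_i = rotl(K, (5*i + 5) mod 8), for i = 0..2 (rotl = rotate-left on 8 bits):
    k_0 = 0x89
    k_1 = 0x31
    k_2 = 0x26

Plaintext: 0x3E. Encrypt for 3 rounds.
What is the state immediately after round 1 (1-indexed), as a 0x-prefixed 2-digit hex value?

s_0 = plaintext = 0x3E
s_1 = Round(s_0, k_0) = 0xE4
s_2 = Round(s_1, k_1) = 0x1D
s_3 = Round(s_2, k_2) = 0x91

0xE4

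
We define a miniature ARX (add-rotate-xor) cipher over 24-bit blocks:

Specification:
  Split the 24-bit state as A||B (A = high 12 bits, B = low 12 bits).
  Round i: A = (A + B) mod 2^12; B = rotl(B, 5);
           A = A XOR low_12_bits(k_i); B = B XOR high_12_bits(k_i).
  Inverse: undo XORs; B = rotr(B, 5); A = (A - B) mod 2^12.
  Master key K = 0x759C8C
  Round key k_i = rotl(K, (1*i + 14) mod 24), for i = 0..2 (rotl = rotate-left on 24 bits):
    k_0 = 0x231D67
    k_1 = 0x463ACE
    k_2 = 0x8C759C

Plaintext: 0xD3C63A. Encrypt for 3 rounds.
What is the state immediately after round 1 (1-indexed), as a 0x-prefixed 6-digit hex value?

0xE1157D

s_0 = plaintext = 0xD3C63A
s_1 = Round(s_0, k_0) = 0xE1157D
s_2 = Round(s_1, k_1) = 0x940BC9
s_3 = Round(s_2, k_2) = 0x0951F0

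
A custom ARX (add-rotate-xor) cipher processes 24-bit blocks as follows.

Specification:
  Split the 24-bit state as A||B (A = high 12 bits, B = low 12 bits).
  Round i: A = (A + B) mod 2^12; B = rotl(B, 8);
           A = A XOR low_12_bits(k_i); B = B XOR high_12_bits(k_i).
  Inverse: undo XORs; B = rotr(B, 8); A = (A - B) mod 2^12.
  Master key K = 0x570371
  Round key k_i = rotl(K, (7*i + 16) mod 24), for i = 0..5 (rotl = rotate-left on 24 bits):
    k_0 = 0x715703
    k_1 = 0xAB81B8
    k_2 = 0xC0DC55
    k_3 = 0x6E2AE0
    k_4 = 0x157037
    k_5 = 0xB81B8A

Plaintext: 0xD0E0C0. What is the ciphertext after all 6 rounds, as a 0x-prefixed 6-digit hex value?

0x565783

s_0 = plaintext = 0xD0E0C0
s_1 = Round(s_0, k_0) = 0xACD719
s_2 = Round(s_1, k_1) = 0x05E3C9
s_3 = Round(s_2, k_2) = 0x872531
s_4 = Round(s_3, k_3) = 0x7437B1
s_5 = Round(s_4, k_4) = 0xEC302C
s_6 = Round(s_5, k_5) = 0x565783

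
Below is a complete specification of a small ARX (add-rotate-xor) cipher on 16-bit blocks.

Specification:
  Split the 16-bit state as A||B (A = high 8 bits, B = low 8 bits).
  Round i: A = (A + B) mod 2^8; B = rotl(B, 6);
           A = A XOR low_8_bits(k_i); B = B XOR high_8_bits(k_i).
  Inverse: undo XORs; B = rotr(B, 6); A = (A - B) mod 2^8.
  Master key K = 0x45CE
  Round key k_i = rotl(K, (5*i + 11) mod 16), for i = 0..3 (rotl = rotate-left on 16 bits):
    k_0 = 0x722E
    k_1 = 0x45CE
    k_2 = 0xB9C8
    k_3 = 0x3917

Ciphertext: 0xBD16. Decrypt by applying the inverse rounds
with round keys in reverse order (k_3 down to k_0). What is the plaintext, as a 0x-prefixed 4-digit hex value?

0xDDDC

s_0 = ciphertext = 0xBD16
s_1 = InvRound(s_0, k_3) = 0xEEBC
s_2 = InvRound(s_1, k_2) = 0x1214
s_3 = InvRound(s_2, k_1) = 0x9745
s_4 = InvRound(s_3, k_0) = 0xDDDC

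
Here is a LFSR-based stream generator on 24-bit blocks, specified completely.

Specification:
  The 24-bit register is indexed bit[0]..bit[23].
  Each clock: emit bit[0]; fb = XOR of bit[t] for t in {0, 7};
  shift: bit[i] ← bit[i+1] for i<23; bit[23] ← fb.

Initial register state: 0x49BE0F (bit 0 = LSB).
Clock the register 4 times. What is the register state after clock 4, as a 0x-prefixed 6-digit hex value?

reg_0 = 0x49BE0F
clock 1: out=1, reg = 0xA4DF07
clock 2: out=1, reg = 0xD26F83
clock 3: out=1, reg = 0x6937C1
clock 4: out=1, reg = 0x349BE0

0x349BE0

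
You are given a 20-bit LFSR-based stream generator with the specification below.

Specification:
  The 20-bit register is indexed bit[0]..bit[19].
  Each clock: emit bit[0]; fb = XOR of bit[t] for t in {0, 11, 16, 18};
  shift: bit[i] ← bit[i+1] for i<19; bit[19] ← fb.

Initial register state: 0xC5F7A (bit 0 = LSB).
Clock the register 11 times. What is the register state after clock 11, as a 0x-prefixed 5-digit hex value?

0x10D8B

reg_0 = 0xC5F7A
clock 1: out=0, reg = 0x62FBD
clock 2: out=1, reg = 0xB17DE
clock 3: out=0, reg = 0xD8BEF
clock 4: out=1, reg = 0x6C5F7
clock 5: out=1, reg = 0x362FB
clock 6: out=1, reg = 0x1B17D
clock 7: out=1, reg = 0x0D8BE
clock 8: out=0, reg = 0x86C5F
clock 9: out=1, reg = 0x4362F
clock 10: out=1, reg = 0x21B17
clock 11: out=1, reg = 0x10D8B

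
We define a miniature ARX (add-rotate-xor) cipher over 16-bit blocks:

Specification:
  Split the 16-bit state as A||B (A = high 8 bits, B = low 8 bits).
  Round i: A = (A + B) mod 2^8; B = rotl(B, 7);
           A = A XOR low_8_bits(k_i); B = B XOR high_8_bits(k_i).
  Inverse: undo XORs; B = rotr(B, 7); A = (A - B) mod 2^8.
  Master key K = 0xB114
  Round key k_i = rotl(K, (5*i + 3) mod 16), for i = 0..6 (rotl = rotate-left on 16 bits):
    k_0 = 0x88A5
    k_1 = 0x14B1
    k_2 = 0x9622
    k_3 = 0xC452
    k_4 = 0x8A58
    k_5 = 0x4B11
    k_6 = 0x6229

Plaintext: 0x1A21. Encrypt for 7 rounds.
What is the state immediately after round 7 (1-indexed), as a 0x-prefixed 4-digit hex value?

s_0 = plaintext = 0x1A21
s_1 = Round(s_0, k_0) = 0x9E18
s_2 = Round(s_1, k_1) = 0x0718
s_3 = Round(s_2, k_2) = 0x3D9A
s_4 = Round(s_3, k_3) = 0x8589
s_5 = Round(s_4, k_4) = 0x564E
s_6 = Round(s_5, k_5) = 0xB56C
s_7 = Round(s_6, k_6) = 0x0854

0x0854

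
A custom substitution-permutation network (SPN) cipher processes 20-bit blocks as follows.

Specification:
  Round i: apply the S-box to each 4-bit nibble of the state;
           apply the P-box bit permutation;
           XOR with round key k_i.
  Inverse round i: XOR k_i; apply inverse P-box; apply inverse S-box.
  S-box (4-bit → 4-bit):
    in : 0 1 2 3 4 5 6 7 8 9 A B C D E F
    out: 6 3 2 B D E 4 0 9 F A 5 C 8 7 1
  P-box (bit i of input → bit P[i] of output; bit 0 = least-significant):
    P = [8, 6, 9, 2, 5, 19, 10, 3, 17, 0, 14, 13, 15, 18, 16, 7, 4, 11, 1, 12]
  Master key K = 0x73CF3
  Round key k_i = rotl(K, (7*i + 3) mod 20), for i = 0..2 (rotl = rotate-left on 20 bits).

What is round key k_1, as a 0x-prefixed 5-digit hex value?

0x3CDCF

K = 0x73CF3
k_0 = rotl(K, (7*0+3) mod 20) = rotl(K, 3) = 0x9E79B
k_1 = rotl(K, (7*1+3) mod 20) = rotl(K, 10) = 0x3CDCF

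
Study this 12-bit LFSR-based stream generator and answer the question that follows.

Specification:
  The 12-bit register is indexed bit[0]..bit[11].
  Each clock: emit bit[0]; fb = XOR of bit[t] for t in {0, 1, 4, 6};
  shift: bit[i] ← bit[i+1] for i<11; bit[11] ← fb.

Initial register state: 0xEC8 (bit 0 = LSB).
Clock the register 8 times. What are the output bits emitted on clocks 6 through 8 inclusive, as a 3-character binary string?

reg_0 = 0xEC8
clock 1: out=0, reg = 0xF64
clock 2: out=0, reg = 0xFB2
clock 3: out=0, reg = 0x7D9
clock 4: out=1, reg = 0xBEC
clock 5: out=0, reg = 0xDF6
clock 6: out=0, reg = 0xEFB
clock 7: out=1, reg = 0x77D
clock 8: out=1, reg = 0xBBE

011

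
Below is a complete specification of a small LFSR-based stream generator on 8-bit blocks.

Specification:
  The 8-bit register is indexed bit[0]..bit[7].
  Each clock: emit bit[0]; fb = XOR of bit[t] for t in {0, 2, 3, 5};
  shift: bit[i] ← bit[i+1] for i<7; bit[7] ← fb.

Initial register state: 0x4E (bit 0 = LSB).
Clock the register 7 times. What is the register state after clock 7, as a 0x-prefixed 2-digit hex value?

0x4C

reg_0 = 0x4E
clock 1: out=0, reg = 0x27
clock 2: out=1, reg = 0x93
clock 3: out=1, reg = 0xC9
clock 4: out=1, reg = 0x64
clock 5: out=0, reg = 0x32
clock 6: out=0, reg = 0x99
clock 7: out=1, reg = 0x4C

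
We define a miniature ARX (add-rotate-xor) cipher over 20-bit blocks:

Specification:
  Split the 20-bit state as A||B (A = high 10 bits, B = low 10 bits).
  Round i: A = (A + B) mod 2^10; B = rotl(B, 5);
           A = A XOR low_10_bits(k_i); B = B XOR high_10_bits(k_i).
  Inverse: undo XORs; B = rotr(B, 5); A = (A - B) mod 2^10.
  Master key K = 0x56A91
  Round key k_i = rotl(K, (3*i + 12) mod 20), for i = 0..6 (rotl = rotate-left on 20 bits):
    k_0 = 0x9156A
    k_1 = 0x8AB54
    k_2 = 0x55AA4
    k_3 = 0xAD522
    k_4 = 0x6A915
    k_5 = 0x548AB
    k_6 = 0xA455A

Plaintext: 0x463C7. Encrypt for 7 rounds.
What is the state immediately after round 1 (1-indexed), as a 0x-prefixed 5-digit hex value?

s_0 = plaintext = 0x463C7
s_1 = Round(s_0, k_0) = 0x6D6BB
s_2 = Round(s_1, k_1) = 0xC915F
s_3 = Round(s_2, k_2) = 0x89EBC
s_4 = Round(s_3, k_3) = 0x70520
s_5 = Round(s_4, k_4) = 0xFD1A3
s_6 = Round(s_5, k_5) = 0x4F13F
s_7 = Round(s_6, k_6) = 0xC8578

0x6D6BB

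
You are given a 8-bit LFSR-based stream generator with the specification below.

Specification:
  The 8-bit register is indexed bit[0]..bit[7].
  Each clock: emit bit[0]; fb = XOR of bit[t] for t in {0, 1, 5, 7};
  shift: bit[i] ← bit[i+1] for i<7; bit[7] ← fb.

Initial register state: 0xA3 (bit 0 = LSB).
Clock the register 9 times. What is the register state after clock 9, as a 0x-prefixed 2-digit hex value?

0xD1

reg_0 = 0xA3
clock 1: out=1, reg = 0x51
clock 2: out=1, reg = 0xA8
clock 3: out=0, reg = 0x54
clock 4: out=0, reg = 0x2A
clock 5: out=0, reg = 0x15
clock 6: out=1, reg = 0x8A
clock 7: out=0, reg = 0x45
clock 8: out=1, reg = 0xA2
clock 9: out=0, reg = 0xD1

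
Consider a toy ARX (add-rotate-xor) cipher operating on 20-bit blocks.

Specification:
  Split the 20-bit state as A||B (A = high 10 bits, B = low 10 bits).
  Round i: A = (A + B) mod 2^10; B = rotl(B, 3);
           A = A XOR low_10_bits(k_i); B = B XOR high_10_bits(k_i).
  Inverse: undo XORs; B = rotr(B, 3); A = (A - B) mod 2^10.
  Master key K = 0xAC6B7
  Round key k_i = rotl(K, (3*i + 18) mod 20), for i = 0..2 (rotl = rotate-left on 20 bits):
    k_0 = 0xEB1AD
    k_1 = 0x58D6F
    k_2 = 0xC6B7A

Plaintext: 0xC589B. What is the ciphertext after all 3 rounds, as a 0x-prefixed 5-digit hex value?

s_0 = plaintext = 0xC589B
s_1 = Round(s_0, k_0) = 0x87375
s_2 = Round(s_1, k_1) = 0x3FACD
s_3 = Round(s_2, k_2) = 0x2C577

0x2C577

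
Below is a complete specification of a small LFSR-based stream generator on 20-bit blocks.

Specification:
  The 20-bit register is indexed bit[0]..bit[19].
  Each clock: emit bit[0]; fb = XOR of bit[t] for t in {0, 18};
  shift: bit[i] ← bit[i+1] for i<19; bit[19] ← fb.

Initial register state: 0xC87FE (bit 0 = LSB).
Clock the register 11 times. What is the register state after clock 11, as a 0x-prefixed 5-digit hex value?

reg_0 = 0xC87FE
clock 1: out=0, reg = 0xE43FF
clock 2: out=1, reg = 0x721FF
clock 3: out=1, reg = 0x390FF
clock 4: out=1, reg = 0x9C87F
clock 5: out=1, reg = 0xCE43F
clock 6: out=1, reg = 0x6721F
clock 7: out=1, reg = 0x3390F
clock 8: out=1, reg = 0x99C87
clock 9: out=1, reg = 0xCCE43
clock 10: out=1, reg = 0x66721
clock 11: out=1, reg = 0x33390

0x33390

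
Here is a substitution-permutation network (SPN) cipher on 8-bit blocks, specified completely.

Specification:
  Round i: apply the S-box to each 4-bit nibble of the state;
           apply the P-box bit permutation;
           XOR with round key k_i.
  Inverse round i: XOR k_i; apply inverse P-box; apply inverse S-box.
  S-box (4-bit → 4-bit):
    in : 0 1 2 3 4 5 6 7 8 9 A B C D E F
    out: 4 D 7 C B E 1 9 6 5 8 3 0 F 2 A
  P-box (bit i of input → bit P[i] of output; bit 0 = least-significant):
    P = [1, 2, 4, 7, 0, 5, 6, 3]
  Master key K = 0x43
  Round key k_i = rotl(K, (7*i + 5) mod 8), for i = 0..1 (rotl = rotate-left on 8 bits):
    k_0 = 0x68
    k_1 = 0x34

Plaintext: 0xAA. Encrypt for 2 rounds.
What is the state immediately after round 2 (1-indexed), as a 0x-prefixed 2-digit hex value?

0x04

s_0 = plaintext = 0xAA
s_1 = Round(s_0, k_0) = 0xE0
s_2 = Round(s_1, k_1) = 0x04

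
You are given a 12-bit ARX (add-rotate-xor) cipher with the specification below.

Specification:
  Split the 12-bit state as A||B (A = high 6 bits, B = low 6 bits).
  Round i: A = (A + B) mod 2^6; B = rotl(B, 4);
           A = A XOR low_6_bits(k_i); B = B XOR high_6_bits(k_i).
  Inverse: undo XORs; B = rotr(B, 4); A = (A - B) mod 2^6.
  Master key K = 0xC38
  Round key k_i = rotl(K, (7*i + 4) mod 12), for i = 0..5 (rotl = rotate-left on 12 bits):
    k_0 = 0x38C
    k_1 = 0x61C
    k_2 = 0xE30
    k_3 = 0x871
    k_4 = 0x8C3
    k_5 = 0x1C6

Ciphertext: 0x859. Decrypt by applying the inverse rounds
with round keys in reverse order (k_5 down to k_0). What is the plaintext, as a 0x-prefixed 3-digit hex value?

0x5E6

s_0 = ciphertext = 0x859
s_1 = InvRound(s_0, k_5) = 0xBB9
s_2 = InvRound(s_1, k_4) = 0x129
s_3 = InvRound(s_2, k_3) = 0x560
s_4 = InvRound(s_3, k_2) = 0x121
s_5 = InvRound(s_4, k_1) = 0xC67
s_6 = InvRound(s_5, k_0) = 0x5E6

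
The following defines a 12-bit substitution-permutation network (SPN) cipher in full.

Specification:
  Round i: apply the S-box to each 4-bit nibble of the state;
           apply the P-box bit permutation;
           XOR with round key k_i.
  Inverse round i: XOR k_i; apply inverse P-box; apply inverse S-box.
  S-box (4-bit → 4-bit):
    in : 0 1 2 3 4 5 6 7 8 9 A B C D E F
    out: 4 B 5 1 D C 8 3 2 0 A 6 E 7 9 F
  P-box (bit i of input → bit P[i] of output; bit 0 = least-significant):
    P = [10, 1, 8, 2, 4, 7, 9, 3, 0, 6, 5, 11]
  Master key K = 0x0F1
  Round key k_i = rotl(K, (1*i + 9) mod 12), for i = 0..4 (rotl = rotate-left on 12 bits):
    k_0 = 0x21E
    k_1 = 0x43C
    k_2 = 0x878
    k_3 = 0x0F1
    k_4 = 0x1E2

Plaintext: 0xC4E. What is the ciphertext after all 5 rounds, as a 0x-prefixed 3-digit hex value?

s_0 = plaintext = 0xC4E
s_1 = Round(s_0, k_0) = 0xC62
s_2 = Round(s_1, k_1) = 0x954
s_3 = Round(s_2, k_2) = 0xF74
s_4 = Round(s_3, k_3) = 0xD04
s_5 = Round(s_4, k_4) = 0x687

0x687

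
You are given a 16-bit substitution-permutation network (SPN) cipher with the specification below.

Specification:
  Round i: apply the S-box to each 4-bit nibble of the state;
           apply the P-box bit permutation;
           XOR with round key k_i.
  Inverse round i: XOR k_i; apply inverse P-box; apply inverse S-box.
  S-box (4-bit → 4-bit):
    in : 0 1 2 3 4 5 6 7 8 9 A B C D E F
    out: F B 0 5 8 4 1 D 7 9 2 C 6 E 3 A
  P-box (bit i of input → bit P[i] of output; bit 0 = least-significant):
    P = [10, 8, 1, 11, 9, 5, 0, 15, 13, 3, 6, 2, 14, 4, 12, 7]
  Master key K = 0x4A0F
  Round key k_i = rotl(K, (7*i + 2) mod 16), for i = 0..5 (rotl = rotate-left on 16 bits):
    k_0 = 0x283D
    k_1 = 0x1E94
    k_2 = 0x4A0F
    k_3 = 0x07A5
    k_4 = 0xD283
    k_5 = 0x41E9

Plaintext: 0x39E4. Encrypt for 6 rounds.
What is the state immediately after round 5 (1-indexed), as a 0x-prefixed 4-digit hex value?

s_0 = plaintext = 0x39E4
s_1 = Round(s_0, k_0) = 0x5219
s_2 = Round(s_1, k_1) = 0x80B4
s_3 = Round(s_2, k_2) = 0xB252
s_4 = Round(s_3, k_3) = 0x1724
s_5 = Round(s_4, k_4) = 0xBA57
s_6 = Round(s_5, k_5) = 0x5D62

0xBA57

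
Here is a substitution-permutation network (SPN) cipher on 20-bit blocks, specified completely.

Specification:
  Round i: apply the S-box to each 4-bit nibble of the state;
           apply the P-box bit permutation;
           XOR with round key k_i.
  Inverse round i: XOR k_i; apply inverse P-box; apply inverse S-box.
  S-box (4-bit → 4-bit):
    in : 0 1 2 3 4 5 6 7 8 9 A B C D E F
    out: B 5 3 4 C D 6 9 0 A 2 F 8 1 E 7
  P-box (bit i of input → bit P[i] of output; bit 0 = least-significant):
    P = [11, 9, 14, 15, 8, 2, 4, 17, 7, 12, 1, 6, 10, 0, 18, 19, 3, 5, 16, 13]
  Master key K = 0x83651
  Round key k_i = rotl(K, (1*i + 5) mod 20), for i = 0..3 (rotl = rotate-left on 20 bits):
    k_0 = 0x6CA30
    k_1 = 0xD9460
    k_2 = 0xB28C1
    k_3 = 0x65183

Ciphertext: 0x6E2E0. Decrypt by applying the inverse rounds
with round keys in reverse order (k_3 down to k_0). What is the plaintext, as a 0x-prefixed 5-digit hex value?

0x96D3E

s_0 = ciphertext = 0x6E2E0
s_1 = InvRound(s_0, k_3) = 0x9AED9
s_2 = InvRound(s_1, k_2) = 0xDD849
s_3 = InvRound(s_2, k_1) = 0x22881
s_4 = InvRound(s_3, k_0) = 0x96D3E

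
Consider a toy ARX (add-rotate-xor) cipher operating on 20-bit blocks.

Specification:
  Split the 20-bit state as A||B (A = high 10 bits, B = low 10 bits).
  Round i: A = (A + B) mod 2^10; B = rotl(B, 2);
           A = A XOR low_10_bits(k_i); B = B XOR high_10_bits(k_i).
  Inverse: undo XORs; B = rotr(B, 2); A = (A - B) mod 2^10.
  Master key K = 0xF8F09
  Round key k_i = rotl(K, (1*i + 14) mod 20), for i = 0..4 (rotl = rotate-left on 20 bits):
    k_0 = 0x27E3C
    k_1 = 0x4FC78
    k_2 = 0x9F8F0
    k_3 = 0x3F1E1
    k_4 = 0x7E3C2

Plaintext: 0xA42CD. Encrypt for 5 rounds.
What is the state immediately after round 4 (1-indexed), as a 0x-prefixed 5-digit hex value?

s_0 = plaintext = 0xA42CD
s_1 = Round(s_0, k_0) = 0xD87A9
s_2 = Round(s_1, k_1) = 0xDCB98
s_3 = Round(s_2, k_2) = 0xFE81D
s_4 = Round(s_3, k_3) = 0x7D888
s_5 = Round(s_4, k_4) = 0x6F3D8

0x7D888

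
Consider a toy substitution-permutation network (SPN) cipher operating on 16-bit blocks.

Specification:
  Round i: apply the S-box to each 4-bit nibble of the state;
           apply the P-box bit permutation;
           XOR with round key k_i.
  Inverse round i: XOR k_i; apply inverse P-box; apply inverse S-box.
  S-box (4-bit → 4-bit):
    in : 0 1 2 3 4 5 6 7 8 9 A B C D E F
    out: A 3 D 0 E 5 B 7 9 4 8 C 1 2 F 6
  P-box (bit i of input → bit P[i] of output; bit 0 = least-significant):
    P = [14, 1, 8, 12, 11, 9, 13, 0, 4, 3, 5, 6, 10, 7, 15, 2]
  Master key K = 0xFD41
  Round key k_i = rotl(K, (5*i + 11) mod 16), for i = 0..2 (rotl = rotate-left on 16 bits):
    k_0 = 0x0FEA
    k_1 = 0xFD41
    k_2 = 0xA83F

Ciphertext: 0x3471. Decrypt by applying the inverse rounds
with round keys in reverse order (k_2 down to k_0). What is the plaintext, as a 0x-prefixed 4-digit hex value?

s_0 = ciphertext = 0x3471
s_1 = InvRound(s_0, k_2) = 0x20C0
s_2 = InvRound(s_1, k_1) = 0x7382
s_3 = InvRound(s_2, k_0) = 0xC458

0xC458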